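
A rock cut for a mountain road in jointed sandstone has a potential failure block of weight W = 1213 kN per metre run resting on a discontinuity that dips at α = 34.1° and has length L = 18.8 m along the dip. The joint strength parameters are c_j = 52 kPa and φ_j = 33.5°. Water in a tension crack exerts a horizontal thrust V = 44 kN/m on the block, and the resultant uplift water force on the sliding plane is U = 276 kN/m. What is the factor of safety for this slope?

Resolving the block weight along and normal to the plane and applying the Mohr–Coulomb strength on the joint:
N' = W cosα − U − V sinα = 1213·cos34.1° − 276 − 44·sin34.1° = 703.8 kN/m
Driving force T = W sinα + V cosα = 1213·sin34.1° + 44·cos34.1° = 716.5 kN/m
Resisting force R = c_j·L + N'·tanφ_j = 52·18.8 + 703.8·tan33.5° = 977.6 + 465.8 = 1443.4 kN/m
FS = R / T = 1443.4 / 716.5 = 2.015

FS = 2.01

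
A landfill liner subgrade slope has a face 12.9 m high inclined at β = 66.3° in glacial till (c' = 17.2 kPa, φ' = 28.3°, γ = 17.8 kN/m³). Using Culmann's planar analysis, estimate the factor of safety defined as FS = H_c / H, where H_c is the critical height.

H_c = (4c'/γ) · sinβ cosφ' / [1 − cos(β − φ')]
    = (4·17.2/17.8) · sin66.3°·cos28.3° / [1 − cos38.0°]
    = 3.865 · 0.8062 / 0.2120 = 14.70 m
FS = H_c / H = 14.70 / 12.9 = 1.140

FS = 1.14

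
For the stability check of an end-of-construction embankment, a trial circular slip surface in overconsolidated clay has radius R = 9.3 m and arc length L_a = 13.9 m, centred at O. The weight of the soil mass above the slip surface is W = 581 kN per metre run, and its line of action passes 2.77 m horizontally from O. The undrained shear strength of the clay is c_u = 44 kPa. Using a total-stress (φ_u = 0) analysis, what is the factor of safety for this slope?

FS = 3.53

Taking moments about the centre O, the resisting moment is provided by the undrained shear strength acting along the arc:
M_R = c_u·L_a·R = 44·13.90·9.3 = 5687.9 kN·m/m
M_D = W·d = 581·2.77 = 1609.4 kN·m/m
FS = M_R / M_D = 5687.9 / 1609.4 = 3.534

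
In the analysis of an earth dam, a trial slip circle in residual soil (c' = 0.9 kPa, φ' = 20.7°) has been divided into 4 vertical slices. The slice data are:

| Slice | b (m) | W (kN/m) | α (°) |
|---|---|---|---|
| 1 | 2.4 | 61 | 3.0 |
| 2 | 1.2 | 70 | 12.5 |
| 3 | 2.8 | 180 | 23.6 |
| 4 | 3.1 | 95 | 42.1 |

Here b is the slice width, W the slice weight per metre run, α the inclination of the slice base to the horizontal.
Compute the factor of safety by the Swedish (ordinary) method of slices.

Ordinary method of slices: FS = Σ[c'·Δl_i + (W_i cosα_i)·tanφ'] / Σ W_i sinα_i, with Δl_i = b_i / cosα_i.
Slice 1: Δl = 2.4/cos3.0° = 2.403 m; N'_1 = 61·cos3.0° = 60.9; c'Δl = 2.16; W sinα = 3.2
Slice 2: Δl = 1.2/cos12.5° = 1.229 m; N'_2 = 70·cos12.5° = 68.3; c'Δl = 1.11; W sinα = 15.2
Slice 3: Δl = 2.8/cos23.6° = 3.056 m; N'_3 = 180·cos23.6° = 164.9; c'Δl = 2.75; W sinα = 72.1
Slice 4: Δl = 3.1/cos42.1° = 4.178 m; N'_4 = 95·cos42.1° = 70.5; c'Δl = 3.76; W sinα = 63.7
Σc'Δl = 9.8 kN/m; ΣN' = 364.7 kN/m; ΣW sinα = 154.1 kN/m
Resisting = 9.8 + 364.7·tan20.7° = 9.8 + 137.8 = 147.6 kN/m
FS = 147.6 / 154.1 = 0.958

FS = 0.96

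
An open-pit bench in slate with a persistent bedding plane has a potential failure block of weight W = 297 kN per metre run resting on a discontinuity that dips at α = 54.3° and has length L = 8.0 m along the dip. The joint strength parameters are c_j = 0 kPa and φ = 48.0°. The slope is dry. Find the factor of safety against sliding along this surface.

Resolving the block weight along and normal to the plane and applying the Mohr–Coulomb strength on the joint:
N' = W cosα = 297·cos54.3° = 173.3 kN/m
Driving force T = W sinα = 297·sin54.3° = 241.2 kN/m
Resisting force R = c_j·L + N'·tanφ = 0·8.0 + 173.3·tan48.0° = 0.0 + 192.5 = 192.5 kN/m
FS = R / T = 192.5 / 241.2 = 0.798

FS = 0.80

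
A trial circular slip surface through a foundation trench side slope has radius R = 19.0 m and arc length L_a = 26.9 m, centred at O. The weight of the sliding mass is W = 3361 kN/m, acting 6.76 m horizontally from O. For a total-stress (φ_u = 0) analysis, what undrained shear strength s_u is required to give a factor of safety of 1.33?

FS = s_u·L_a·R / (W·d), so s_u = FS·W·d / (L_a·R).
s_u = 1.33·3361·6.76 / (26.90·19.0) = 30218.1 / 511.10 = 59.12 kPa

s_u = 59.1 kPa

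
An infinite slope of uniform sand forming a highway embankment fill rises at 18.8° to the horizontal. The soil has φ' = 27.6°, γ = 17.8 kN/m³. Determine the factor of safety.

FS = 1.54

For a dry cohesionless infinite slope the factor of safety is FS = tanφ' / tanβ.
FS = tan27.6° / tan18.8° = 0.5228 / 0.3404 = 1.536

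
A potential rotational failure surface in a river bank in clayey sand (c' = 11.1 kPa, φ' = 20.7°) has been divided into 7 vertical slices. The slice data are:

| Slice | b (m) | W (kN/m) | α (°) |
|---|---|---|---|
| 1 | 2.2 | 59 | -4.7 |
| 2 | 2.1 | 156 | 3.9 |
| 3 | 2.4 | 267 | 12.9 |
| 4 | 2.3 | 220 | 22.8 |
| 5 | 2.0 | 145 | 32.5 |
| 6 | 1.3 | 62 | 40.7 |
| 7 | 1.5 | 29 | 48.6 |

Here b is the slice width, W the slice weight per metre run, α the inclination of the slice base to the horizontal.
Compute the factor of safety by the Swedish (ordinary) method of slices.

FS = 1.72

Ordinary method of slices: FS = Σ[c'·Δl_i + (W_i cosα_i)·tanφ'] / Σ W_i sinα_i, with Δl_i = b_i / cosα_i.
Slice 1: Δl = 2.2/cos(-4.7°) = 2.207 m; N'_1 = 59·cos(-4.7°) = 58.8; c'Δl = 24.50; W sinα = -4.8
Slice 2: Δl = 2.1/cos3.9° = 2.105 m; N'_2 = 156·cos3.9° = 155.6; c'Δl = 23.36; W sinα = 10.6
Slice 3: Δl = 2.4/cos12.9° = 2.462 m; N'_3 = 267·cos12.9° = 260.3; c'Δl = 27.33; W sinα = 59.6
Slice 4: Δl = 2.3/cos22.8° = 2.495 m; N'_4 = 220·cos22.8° = 202.8; c'Δl = 27.69; W sinα = 85.3
Slice 5: Δl = 2.0/cos32.5° = 2.371 m; N'_5 = 145·cos32.5° = 122.3; c'Δl = 26.32; W sinα = 77.9
Slice 6: Δl = 1.3/cos40.7° = 1.715 m; N'_6 = 62·cos40.7° = 47.0; c'Δl = 19.03; W sinα = 40.4
Slice 7: Δl = 1.5/cos48.6° = 2.268 m; N'_7 = 29·cos48.6° = 19.2; c'Δl = 25.18; W sinα = 21.8
Σc'Δl = 173.4 kN/m; ΣN' = 866.0 kN/m; ΣW sinα = 290.7 kN/m
Resisting = 173.4 + 866.0·tan20.7° = 173.4 + 327.2 = 500.7 kN/m
FS = 500.7 / 290.7 = 1.722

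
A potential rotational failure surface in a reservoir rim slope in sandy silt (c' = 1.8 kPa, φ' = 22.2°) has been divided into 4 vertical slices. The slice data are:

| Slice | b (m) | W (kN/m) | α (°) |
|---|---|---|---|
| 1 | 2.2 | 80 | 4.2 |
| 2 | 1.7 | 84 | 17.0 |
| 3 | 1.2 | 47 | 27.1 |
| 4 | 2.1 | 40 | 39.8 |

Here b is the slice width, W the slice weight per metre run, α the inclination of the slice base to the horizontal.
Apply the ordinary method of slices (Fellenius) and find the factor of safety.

Ordinary method of slices: FS = Σ[c'·Δl_i + (W_i cosα_i)·tanφ'] / Σ W_i sinα_i, with Δl_i = b_i / cosα_i.
Slice 1: Δl = 2.2/cos4.2° = 2.206 m; N'_1 = 80·cos4.2° = 79.8; c'Δl = 3.97; W sinα = 5.9
Slice 2: Δl = 1.7/cos17.0° = 1.778 m; N'_2 = 84·cos17.0° = 80.3; c'Δl = 3.20; W sinα = 24.6
Slice 3: Δl = 1.2/cos27.1° = 1.348 m; N'_3 = 47·cos27.1° = 41.8; c'Δl = 2.43; W sinα = 21.4
Slice 4: Δl = 2.1/cos39.8° = 2.733 m; N'_4 = 40·cos39.8° = 30.7; c'Δl = 4.92; W sinα = 25.6
Σc'Δl = 14.5 kN/m; ΣN' = 232.7 kN/m; ΣW sinα = 77.4 kN/m
Resisting = 14.5 + 232.7·tan22.2° = 14.5 + 95.0 = 109.5 kN/m
FS = 109.5 / 77.4 = 1.414

FS = 1.41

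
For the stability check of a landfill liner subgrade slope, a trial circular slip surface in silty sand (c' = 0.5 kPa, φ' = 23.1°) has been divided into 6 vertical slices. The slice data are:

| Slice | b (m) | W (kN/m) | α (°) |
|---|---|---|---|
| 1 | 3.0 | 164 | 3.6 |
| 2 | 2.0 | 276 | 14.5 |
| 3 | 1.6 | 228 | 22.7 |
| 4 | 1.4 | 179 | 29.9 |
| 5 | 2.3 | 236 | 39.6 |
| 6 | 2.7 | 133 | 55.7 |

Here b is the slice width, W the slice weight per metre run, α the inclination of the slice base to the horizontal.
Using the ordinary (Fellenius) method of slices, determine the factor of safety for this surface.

Ordinary method of slices: FS = Σ[c'·Δl_i + (W_i cosα_i)·tanφ'] / Σ W_i sinα_i, with Δl_i = b_i / cosα_i.
Slice 1: Δl = 3.0/cos3.6° = 3.006 m; N'_1 = 164·cos3.6° = 163.7; c'Δl = 1.50; W sinα = 10.3
Slice 2: Δl = 2.0/cos14.5° = 2.066 m; N'_2 = 276·cos14.5° = 267.2; c'Δl = 1.03; W sinα = 69.1
Slice 3: Δl = 1.6/cos22.7° = 1.734 m; N'_3 = 228·cos22.7° = 210.3; c'Δl = 0.87; W sinα = 88.0
Slice 4: Δl = 1.4/cos29.9° = 1.615 m; N'_4 = 179·cos29.9° = 155.2; c'Δl = 0.81; W sinα = 89.2
Slice 5: Δl = 2.3/cos39.6° = 2.985 m; N'_5 = 236·cos39.6° = 181.8; c'Δl = 1.49; W sinα = 150.4
Slice 6: Δl = 2.7/cos55.7° = 4.791 m; N'_6 = 133·cos55.7° = 74.9; c'Δl = 2.40; W sinα = 109.9
Σc'Δl = 8.1 kN/m; ΣN' = 1053.2 kN/m; ΣW sinα = 516.9 kN/m
Resisting = 8.1 + 1053.2·tan23.1° = 8.1 + 449.2 = 457.3 kN/m
FS = 457.3 / 516.9 = 0.885

FS = 0.88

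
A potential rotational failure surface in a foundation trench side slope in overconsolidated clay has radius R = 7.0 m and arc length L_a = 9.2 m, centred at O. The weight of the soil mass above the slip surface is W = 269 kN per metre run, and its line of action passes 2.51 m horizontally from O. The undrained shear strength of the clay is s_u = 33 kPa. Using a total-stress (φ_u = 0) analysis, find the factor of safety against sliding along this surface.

FS = 3.15

Taking moments about the centre O, the resisting moment is provided by the undrained shear strength acting along the arc:
M_R = s_u·L_a·R = 33·9.20·7.0 = 2125.2 kN·m/m
M_D = W·d = 269·2.51 = 675.2 kN·m/m
FS = M_R / M_D = 2125.2 / 675.2 = 3.148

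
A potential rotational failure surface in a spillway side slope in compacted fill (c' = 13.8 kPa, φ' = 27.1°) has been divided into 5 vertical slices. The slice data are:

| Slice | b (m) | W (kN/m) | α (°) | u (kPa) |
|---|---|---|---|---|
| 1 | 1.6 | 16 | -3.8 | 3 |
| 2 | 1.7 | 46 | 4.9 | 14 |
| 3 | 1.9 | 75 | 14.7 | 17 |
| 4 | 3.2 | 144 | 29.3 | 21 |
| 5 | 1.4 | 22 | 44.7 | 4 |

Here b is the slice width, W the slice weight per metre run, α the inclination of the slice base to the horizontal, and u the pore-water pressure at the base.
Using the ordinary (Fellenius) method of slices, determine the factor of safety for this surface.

Ordinary method of slices: FS = Σ[c'·Δl_i + (W_i cosα_i − u_i·Δl_i)·tanφ'] / Σ W_i sinα_i, with Δl_i = b_i / cosα_i.
Slice 1: Δl = 1.6/cos(-3.8°) = 1.604 m; N'_1 = 16·cos(-3.8°) − 3·1.604 = 11.2; c'Δl = 22.13; W sinα = -1.1
Slice 2: Δl = 1.7/cos4.9° = 1.706 m; N'_2 = 46·cos4.9° − 14·1.706 = 21.9; c'Δl = 23.55; W sinα = 3.9
Slice 3: Δl = 1.9/cos14.7° = 1.964 m; N'_3 = 75·cos14.7° − 17·1.964 = 39.2; c'Δl = 27.11; W sinα = 19.0
Slice 4: Δl = 3.2/cos29.3° = 3.669 m; N'_4 = 144·cos29.3° − 21·3.669 = 48.5; c'Δl = 50.64; W sinα = 70.5
Slice 5: Δl = 1.4/cos44.7° = 1.970 m; N'_5 = 22·cos44.7° − 4·1.970 = 7.8; c'Δl = 27.18; W sinα = 15.5
Σc'Δl = 150.6 kN/m; ΣN' = 128.5 kN/m; ΣW sinα = 107.8 kN/m
Resisting = 150.6 + 128.5·tan27.1° = 150.6 + 65.8 = 216.4 kN/m
FS = 216.4 / 107.8 = 2.006

FS = 2.01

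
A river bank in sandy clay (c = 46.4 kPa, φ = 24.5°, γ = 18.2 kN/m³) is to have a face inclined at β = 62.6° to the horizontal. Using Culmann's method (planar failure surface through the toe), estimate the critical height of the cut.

H_c = 38.67 m

Culmann's analysis gives the critical failure plane at α_cr = (β + φ)/2 = (62.6 + 24.5)/2 = 43.5°, and the critical height
H_c = (4c/γ) · sinβ cosφ / [1 − cos(β − φ)]
    = (4·46.4/18.2) · sin62.6°·cos24.5° / [1 − cos(38.1°)]
    = 10.198 · 0.8878·0.9100 / [1 − 0.7869]
    = 10.198 · 0.8079 / 0.2131
    = 38.67 m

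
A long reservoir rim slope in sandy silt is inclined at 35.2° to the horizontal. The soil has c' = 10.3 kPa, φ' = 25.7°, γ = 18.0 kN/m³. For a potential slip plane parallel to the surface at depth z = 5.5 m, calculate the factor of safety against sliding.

FS = 0.90

For an infinite slope with a slip plane parallel to the surface (no pore pressure): FS = [c' + γz cos²β tanφ'] / [γz sinβ cosβ].
γz = 18.0·5.5 = 99.00 kN/m²
Numerator = 10.3 + 99.00·cos²35.2°·tan25.7° = 10.3 + 99.00·0.6677·0.4813 = 42.114 kPa
Denominator = 99.00·sin35.2°·cos35.2° = 99.00·0.5764·0.8171 = 46.632 kPa
FS = 42.114 / 46.632 = 0.903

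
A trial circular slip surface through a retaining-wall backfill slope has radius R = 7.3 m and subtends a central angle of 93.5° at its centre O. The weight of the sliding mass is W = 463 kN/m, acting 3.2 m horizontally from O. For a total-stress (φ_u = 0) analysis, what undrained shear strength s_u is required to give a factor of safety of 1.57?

s_u = 26.7 kPa

FS = s_u·L_a·R / (W·d), so s_u = FS·W·d / (L_a·R).
Arc length L_a = R·θ = 7.3·(93.5°·π/180) = 7.3·1.6319 = 11.91 m
s_u = 1.57·463·3.2 / (11.91·7.3) = 2326.1 / 86.96 = 26.75 kPa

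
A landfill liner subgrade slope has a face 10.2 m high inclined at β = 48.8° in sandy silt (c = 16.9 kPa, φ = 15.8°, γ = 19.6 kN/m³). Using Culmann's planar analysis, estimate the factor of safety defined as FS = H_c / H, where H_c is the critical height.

FS = 1.52

H_c = (4c/γ) · sinβ cosφ / [1 − cos(β − φ)]
    = (4·16.9/19.6) · sin48.8°·cos15.8° / [1 − cos33.0°]
    = 3.449 · 0.7240 / 0.1613 = 15.48 m
FS = H_c / H = 15.48 / 10.2 = 1.517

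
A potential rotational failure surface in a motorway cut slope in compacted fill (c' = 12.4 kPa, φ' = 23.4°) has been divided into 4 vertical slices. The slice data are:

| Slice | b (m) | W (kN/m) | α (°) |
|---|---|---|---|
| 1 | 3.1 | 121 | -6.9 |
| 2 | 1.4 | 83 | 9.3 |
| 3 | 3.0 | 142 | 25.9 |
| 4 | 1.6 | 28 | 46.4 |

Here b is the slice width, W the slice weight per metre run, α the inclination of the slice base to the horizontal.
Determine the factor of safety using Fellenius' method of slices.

FS = 3.42

Ordinary method of slices: FS = Σ[c'·Δl_i + (W_i cosα_i)·tanφ'] / Σ W_i sinα_i, with Δl_i = b_i / cosα_i.
Slice 1: Δl = 3.1/cos(-6.9°) = 3.123 m; N'_1 = 121·cos(-6.9°) = 120.1; c'Δl = 38.72; W sinα = -14.5
Slice 2: Δl = 1.4/cos9.3° = 1.419 m; N'_2 = 83·cos9.3° = 81.9; c'Δl = 17.59; W sinα = 13.4
Slice 3: Δl = 3.0/cos25.9° = 3.335 m; N'_3 = 142·cos25.9° = 127.7; c'Δl = 41.35; W sinα = 62.0
Slice 4: Δl = 1.6/cos46.4° = 2.320 m; N'_4 = 28·cos46.4° = 19.3; c'Δl = 28.77; W sinα = 20.3
Σc'Δl = 126.4 kN/m; ΣN' = 349.1 kN/m; ΣW sinα = 81.2 kN/m
Resisting = 126.4 + 349.1·tan23.4° = 126.4 + 151.1 = 277.5 kN/m
FS = 277.5 / 81.2 = 3.418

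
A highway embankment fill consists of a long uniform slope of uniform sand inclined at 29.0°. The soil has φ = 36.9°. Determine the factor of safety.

For a dry cohesionless infinite slope the factor of safety is FS = tanφ / tanβ.
FS = tan36.9° / tan29.0° = 0.7508 / 0.5543 = 1.355

FS = 1.35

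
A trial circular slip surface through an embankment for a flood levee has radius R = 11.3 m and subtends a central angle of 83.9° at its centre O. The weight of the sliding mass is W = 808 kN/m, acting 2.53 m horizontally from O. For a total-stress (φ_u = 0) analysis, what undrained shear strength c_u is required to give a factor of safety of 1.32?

FS = c_u·L_a·R / (W·d), so c_u = FS·W·d / (L_a·R).
Arc length L_a = R·θ = 11.3·(83.9°·π/180) = 11.3·1.4643 = 16.55 m
c_u = 1.32·808·2.53 / (16.55·11.3) = 2698.4 / 186.98 = 14.43 kPa

c_u = 14.4 kPa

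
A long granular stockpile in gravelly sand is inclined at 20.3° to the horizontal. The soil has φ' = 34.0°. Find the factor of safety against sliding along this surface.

FS = 1.82

For a dry cohesionless infinite slope the factor of safety is FS = tanφ' / tanβ.
FS = tan34.0° / tan20.3° = 0.6745 / 0.3699 = 1.823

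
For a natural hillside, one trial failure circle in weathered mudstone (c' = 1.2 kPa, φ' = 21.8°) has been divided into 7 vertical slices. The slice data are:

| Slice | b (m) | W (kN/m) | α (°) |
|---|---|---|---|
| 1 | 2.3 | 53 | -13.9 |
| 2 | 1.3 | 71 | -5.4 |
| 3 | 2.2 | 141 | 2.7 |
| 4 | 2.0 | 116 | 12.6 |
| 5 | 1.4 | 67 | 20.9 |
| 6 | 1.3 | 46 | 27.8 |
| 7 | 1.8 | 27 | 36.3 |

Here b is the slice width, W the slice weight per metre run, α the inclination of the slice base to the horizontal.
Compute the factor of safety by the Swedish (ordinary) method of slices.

FS = 2.93

Ordinary method of slices: FS = Σ[c'·Δl_i + (W_i cosα_i)·tanφ'] / Σ W_i sinα_i, with Δl_i = b_i / cosα_i.
Slice 1: Δl = 2.3/cos(-13.9°) = 2.369 m; N'_1 = 53·cos(-13.9°) = 51.4; c'Δl = 2.84; W sinα = -12.7
Slice 2: Δl = 1.3/cos(-5.4°) = 1.306 m; N'_2 = 71·cos(-5.4°) = 70.7; c'Δl = 1.57; W sinα = -6.7
Slice 3: Δl = 2.2/cos2.7° = 2.202 m; N'_3 = 141·cos2.7° = 140.8; c'Δl = 2.64; W sinα = 6.6
Slice 4: Δl = 2.0/cos12.6° = 2.049 m; N'_4 = 116·cos12.6° = 113.2; c'Δl = 2.46; W sinα = 25.3
Slice 5: Δl = 1.4/cos20.9° = 1.499 m; N'_5 = 67·cos20.9° = 62.6; c'Δl = 1.80; W sinα = 23.9
Slice 6: Δl = 1.3/cos27.8° = 1.470 m; N'_6 = 46·cos27.8° = 40.7; c'Δl = 1.76; W sinα = 21.5
Slice 7: Δl = 1.8/cos36.3° = 2.233 m; N'_7 = 27·cos36.3° = 21.8; c'Δl = 2.68; W sinα = 16.0
Σc'Δl = 15.8 kN/m; ΣN' = 501.2 kN/m; ΣW sinα = 73.9 kN/m
Resisting = 15.8 + 501.2·tan21.8° = 15.8 + 200.5 = 216.2 kN/m
FS = 216.2 / 73.9 = 2.927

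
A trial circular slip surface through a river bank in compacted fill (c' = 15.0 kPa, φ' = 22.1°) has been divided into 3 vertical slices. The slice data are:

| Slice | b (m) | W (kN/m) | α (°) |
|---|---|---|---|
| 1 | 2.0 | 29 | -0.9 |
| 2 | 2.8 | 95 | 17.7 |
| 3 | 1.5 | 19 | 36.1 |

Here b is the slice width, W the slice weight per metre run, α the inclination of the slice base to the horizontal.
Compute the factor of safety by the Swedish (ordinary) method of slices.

Ordinary method of slices: FS = Σ[c'·Δl_i + (W_i cosα_i)·tanφ'] / Σ W_i sinα_i, with Δl_i = b_i / cosα_i.
Slice 1: Δl = 2.0/cos(-0.9°) = 2.000 m; N'_1 = 29·cos(-0.9°) = 29.0; c'Δl = 30.00; W sinα = -0.5
Slice 2: Δl = 2.8/cos17.7° = 2.939 m; N'_2 = 95·cos17.7° = 90.5; c'Δl = 44.09; W sinα = 28.9
Slice 3: Δl = 1.5/cos36.1° = 1.856 m; N'_3 = 19·cos36.1° = 15.4; c'Δl = 27.85; W sinα = 11.2
Σc'Δl = 101.9 kN/m; ΣN' = 134.9 kN/m; ΣW sinα = 39.6 kN/m
Resisting = 101.9 + 134.9·tan22.1° = 101.9 + 54.8 = 156.7 kN/m
FS = 156.7 / 39.6 = 3.955

FS = 3.95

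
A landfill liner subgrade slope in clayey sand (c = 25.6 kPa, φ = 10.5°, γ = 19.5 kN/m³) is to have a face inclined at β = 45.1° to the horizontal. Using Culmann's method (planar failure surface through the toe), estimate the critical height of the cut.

H_c = 20.68 m

Culmann's analysis gives the critical failure plane at α_cr = (β + φ)/2 = (45.1 + 10.5)/2 = 27.8°, and the critical height
H_c = (4c/γ) · sinβ cosφ / [1 − cos(β − φ)]
    = (4·25.6/19.5) · sin45.1°·cos10.5° / [1 − cos(34.6°)]
    = 5.251 · 0.7083·0.9833 / [1 − 0.8231]
    = 5.251 · 0.6965 / 0.1769
    = 20.68 m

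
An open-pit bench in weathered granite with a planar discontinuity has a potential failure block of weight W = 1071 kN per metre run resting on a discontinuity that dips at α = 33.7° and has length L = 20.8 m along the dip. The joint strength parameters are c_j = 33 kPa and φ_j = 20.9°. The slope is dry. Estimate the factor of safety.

Resolving the block weight along and normal to the plane and applying the Mohr–Coulomb strength on the joint:
N' = W cosα = 1071·cos33.7° = 891.0 kN/m
Driving force T = W sinα = 1071·sin33.7° = 594.2 kN/m
Resisting force R = c_j·L + N'·tanφ_j = 33·20.8 + 891.0·tan20.9° = 686.4 + 340.2 = 1026.6 kN/m
FS = R / T = 1026.6 / 594.2 = 1.728

FS = 1.73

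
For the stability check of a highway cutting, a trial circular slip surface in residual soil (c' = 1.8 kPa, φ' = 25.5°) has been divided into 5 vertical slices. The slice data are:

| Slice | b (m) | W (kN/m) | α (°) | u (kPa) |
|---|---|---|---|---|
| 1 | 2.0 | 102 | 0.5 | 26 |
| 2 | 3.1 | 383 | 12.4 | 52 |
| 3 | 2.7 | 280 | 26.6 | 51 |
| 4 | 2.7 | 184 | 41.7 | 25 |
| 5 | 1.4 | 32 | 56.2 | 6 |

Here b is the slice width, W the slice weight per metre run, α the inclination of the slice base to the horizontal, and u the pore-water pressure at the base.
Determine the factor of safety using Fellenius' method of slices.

FS = 0.61

Ordinary method of slices: FS = Σ[c'·Δl_i + (W_i cosα_i − u_i·Δl_i)·tanφ'] / Σ W_i sinα_i, with Δl_i = b_i / cosα_i.
Slice 1: Δl = 2.0/cos0.5° = 2.000 m; N'_1 = 102·cos0.5° − 26·2.000 = 50.0; c'Δl = 3.60; W sinα = 0.9
Slice 2: Δl = 3.1/cos12.4° = 3.174 m; N'_2 = 383·cos12.4° − 52·3.174 = 209.0; c'Δl = 5.71; W sinα = 82.2
Slice 3: Δl = 2.7/cos26.6° = 3.020 m; N'_3 = 280·cos26.6° − 51·3.020 = 96.4; c'Δl = 5.44; W sinα = 125.4
Slice 4: Δl = 2.7/cos41.7° = 3.616 m; N'_4 = 184·cos41.7° − 25·3.616 = 47.0; c'Δl = 6.51; W sinα = 122.4
Slice 5: Δl = 1.4/cos56.2° = 2.517 m; N'_5 = 32·cos56.2° − 6·2.517 = 2.7; c'Δl = 4.53; W sinα = 26.6
Σc'Δl = 25.8 kN/m; ΣN' = 405.1 kN/m; ΣW sinα = 357.5 kN/m
Resisting = 25.8 + 405.1·tan25.5° = 25.8 + 193.2 = 219.0 kN/m
FS = 219.0 / 357.5 = 0.613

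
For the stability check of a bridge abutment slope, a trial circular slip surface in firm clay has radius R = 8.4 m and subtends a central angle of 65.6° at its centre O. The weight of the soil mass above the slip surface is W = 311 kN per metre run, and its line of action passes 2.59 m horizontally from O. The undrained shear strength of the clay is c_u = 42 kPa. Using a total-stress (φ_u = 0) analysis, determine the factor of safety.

Taking moments about the centre O, the resisting moment is provided by the undrained shear strength acting along the arc:
Arc length L_a = R·θ = 8.4·(65.6°·π/180) = 8.4·1.1449 = 9.62 m
M_R = c_u·L_a·R = 42·9.62·8.4 = 3393.0 kN·m/m
M_D = W·d = 311·2.59 = 805.5 kN·m/m
FS = M_R / M_D = 3393.0 / 805.5 = 4.212

FS = 4.21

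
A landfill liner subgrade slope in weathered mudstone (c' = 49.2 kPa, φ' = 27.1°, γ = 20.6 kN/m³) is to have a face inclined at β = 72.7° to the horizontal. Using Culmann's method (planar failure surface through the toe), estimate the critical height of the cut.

Culmann's analysis gives the critical failure plane at α_cr = (β + φ')/2 = (72.7 + 27.1)/2 = 49.9°, and the critical height
H_c = (4c'/γ) · sinβ cosφ' / [1 − cos(β − φ')]
    = (4·49.2/20.6) · sin72.7°·cos27.1° / [1 − cos(45.6°)]
    = 9.553 · 0.9548·0.8902 / [1 − 0.6997]
    = 9.553 · 0.8499 / 0.3003
    = 27.04 m

H_c = 27.04 m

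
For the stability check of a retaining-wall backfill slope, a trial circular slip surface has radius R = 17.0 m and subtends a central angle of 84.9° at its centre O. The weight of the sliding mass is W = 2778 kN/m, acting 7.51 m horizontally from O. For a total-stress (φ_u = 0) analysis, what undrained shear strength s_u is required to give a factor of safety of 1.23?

s_u = 59.9 kPa

FS = s_u·L_a·R / (W·d), so s_u = FS·W·d / (L_a·R).
Arc length L_a = R·θ = 17.0·(84.9°·π/180) = 17.0·1.4818 = 25.19 m
s_u = 1.23·2778·7.51 / (25.19·17.0) = 25661.2 / 428.24 = 59.92 kPa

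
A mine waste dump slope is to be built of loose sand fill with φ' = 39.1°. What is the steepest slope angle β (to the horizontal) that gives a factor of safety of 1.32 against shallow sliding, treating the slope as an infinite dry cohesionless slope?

β = 31.6°

For an infinite dry cohesionless slope FS = tanφ'/tanβ, so tanβ = tanφ' / FS.
tanβ = tan39.1° / 1.32 = 0.8127 / 1.32 = 0.6157
β = arctan(0.6157) = 31.62°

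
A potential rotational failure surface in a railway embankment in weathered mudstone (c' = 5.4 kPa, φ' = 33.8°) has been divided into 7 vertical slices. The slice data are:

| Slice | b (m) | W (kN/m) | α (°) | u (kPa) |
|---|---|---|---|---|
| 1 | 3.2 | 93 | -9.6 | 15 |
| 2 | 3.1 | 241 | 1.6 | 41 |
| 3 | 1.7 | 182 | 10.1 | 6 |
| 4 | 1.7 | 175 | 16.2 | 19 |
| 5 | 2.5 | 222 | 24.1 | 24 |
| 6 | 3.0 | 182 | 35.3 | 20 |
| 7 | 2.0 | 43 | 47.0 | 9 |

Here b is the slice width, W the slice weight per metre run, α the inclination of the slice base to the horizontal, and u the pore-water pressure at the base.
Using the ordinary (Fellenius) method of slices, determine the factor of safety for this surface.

Ordinary method of slices: FS = Σ[c'·Δl_i + (W_i cosα_i − u_i·Δl_i)·tanφ'] / Σ W_i sinα_i, with Δl_i = b_i / cosα_i.
Slice 1: Δl = 3.2/cos(-9.6°) = 3.245 m; N'_1 = 93·cos(-9.6°) − 15·3.245 = 43.0; c'Δl = 17.53; W sinα = -15.5
Slice 2: Δl = 3.1/cos1.6° = 3.101 m; N'_2 = 241·cos1.6° − 41·3.101 = 113.8; c'Δl = 16.75; W sinα = 6.7
Slice 3: Δl = 1.7/cos10.1° = 1.727 m; N'_3 = 182·cos10.1° − 6·1.727 = 168.8; c'Δl = 9.32; W sinα = 31.9
Slice 4: Δl = 1.7/cos16.2° = 1.770 m; N'_4 = 175·cos16.2° − 19·1.770 = 134.4; c'Δl = 9.56; W sinα = 48.8
Slice 5: Δl = 2.5/cos24.1° = 2.739 m; N'_5 = 222·cos24.1° − 24·2.739 = 136.9; c'Δl = 14.79; W sinα = 90.6
Slice 6: Δl = 3.0/cos35.3° = 3.676 m; N'_6 = 182·cos35.3° − 20·3.676 = 75.0; c'Δl = 19.85; W sinα = 105.2
Slice 7: Δl = 2.0/cos47.0° = 2.933 m; N'_7 = 43·cos47.0° − 9·2.933 = 2.9; c'Δl = 15.84; W sinα = 31.4
Σc'Δl = 103.6 kN/m; ΣN' = 674.9 kN/m; ΣW sinα = 299.2 kN/m
Resisting = 103.6 + 674.9·tan33.8° = 103.6 + 451.8 = 555.4 kN/m
FS = 555.4 / 299.2 = 1.856

FS = 1.86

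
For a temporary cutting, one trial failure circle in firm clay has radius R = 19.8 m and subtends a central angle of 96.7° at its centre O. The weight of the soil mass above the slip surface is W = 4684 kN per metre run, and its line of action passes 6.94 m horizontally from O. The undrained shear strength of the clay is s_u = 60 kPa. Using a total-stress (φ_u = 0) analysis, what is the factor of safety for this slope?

FS = 1.22

Taking moments about the centre O, the resisting moment is provided by the undrained shear strength acting along the arc:
Arc length L_a = R·θ = 19.8·(96.7°·π/180) = 19.8·1.6877 = 33.42 m
M_R = s_u·L_a·R = 60·33.42·19.8 = 39699.5 kN·m/m
M_D = W·d = 4684·6.94 = 32507.0 kN·m/m
FS = M_R / M_D = 39699.5 / 32507.0 = 1.221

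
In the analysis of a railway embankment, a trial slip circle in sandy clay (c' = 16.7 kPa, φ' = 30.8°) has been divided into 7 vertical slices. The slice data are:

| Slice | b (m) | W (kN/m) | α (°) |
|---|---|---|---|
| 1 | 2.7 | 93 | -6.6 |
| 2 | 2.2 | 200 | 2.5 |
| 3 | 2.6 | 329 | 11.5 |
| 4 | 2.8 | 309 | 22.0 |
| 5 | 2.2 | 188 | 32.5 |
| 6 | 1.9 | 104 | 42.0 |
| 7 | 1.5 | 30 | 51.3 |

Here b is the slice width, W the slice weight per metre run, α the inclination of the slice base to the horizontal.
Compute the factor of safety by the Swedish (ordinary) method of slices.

Ordinary method of slices: FS = Σ[c'·Δl_i + (W_i cosα_i)·tanφ'] / Σ W_i sinα_i, with Δl_i = b_i / cosα_i.
Slice 1: Δl = 2.7/cos(-6.6°) = 2.718 m; N'_1 = 93·cos(-6.6°) = 92.4; c'Δl = 45.39; W sinα = -10.7
Slice 2: Δl = 2.2/cos2.5° = 2.202 m; N'_2 = 200·cos2.5° = 199.8; c'Δl = 36.78; W sinα = 8.7
Slice 3: Δl = 2.6/cos11.5° = 2.653 m; N'_3 = 329·cos11.5° = 322.4; c'Δl = 44.31; W sinα = 65.6
Slice 4: Δl = 2.8/cos22.0° = 3.020 m; N'_4 = 309·cos22.0° = 286.5; c'Δl = 50.43; W sinα = 115.8
Slice 5: Δl = 2.2/cos32.5° = 2.609 m; N'_5 = 188·cos32.5° = 158.6; c'Δl = 43.56; W sinα = 101.0
Slice 6: Δl = 1.9/cos42.0° = 2.557 m; N'_6 = 104·cos42.0° = 77.3; c'Δl = 42.70; W sinα = 69.6
Slice 7: Δl = 1.5/cos51.3° = 2.399 m; N'_7 = 30·cos51.3° = 18.8; c'Δl = 40.06; W sinα = 23.4
Σc'Δl = 303.2 kN/m; ΣN' = 1155.7 kN/m; ΣW sinα = 373.4 kN/m
Resisting = 303.2 + 1155.7·tan30.8° = 303.2 + 688.9 = 992.2 kN/m
FS = 992.2 / 373.4 = 2.657

FS = 2.66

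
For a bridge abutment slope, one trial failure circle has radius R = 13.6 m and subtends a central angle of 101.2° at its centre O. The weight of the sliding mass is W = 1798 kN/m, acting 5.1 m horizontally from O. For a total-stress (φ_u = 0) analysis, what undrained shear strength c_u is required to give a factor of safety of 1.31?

c_u = 36.8 kPa

FS = c_u·L_a·R / (W·d), so c_u = FS·W·d / (L_a·R).
Arc length L_a = R·θ = 13.6·(101.2°·π/180) = 13.6·1.7663 = 24.02 m
c_u = 1.31·1798·5.1 / (24.02·13.6) = 12012.4 / 326.69 = 36.77 kPa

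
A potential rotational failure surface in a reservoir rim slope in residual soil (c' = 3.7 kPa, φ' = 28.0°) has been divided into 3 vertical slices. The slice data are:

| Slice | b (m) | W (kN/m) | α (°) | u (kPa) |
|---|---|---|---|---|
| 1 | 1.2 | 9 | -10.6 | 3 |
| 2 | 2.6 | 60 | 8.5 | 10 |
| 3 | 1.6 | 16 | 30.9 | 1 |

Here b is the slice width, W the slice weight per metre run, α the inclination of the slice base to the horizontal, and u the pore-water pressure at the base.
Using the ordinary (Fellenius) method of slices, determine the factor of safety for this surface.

FS = 3.10

Ordinary method of slices: FS = Σ[c'·Δl_i + (W_i cosα_i − u_i·Δl_i)·tanφ'] / Σ W_i sinα_i, with Δl_i = b_i / cosα_i.
Slice 1: Δl = 1.2/cos(-10.6°) = 1.221 m; N'_1 = 9·cos(-10.6°) − 3·1.221 = 5.2; c'Δl = 4.52; W sinα = -1.7
Slice 2: Δl = 2.6/cos8.5° = 2.629 m; N'_2 = 60·cos8.5° − 10·2.629 = 33.1; c'Δl = 9.73; W sinα = 8.9
Slice 3: Δl = 1.6/cos30.9° = 1.865 m; N'_3 = 16·cos30.9° − 1·1.865 = 11.9; c'Δl = 6.90; W sinα = 8.2
Σc'Δl = 21.1 kN/m; ΣN' = 50.1 kN/m; ΣW sinα = 15.4 kN/m
Resisting = 21.1 + 50.1·tan28.0° = 21.1 + 26.6 = 47.8 kN/m
FS = 47.8 / 15.4 = 3.097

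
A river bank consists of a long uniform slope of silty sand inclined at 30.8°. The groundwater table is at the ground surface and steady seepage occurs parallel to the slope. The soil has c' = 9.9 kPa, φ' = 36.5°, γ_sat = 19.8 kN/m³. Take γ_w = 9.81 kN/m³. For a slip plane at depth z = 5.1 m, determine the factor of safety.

With seepage parallel to the slope and the water table at the surface, the effective normal stress on the slip plane uses the buoyant unit weight γ' = γ_sat − γ_w while the driving shear stress uses γ_sat:
FS = [c' + γ' z cos²β tanφ'] / [γ_sat z sinβ cosβ]
γ' = 19.8 − 9.81 = 9.99 kN/m³
Numerator = 9.9 + 9.99·5.1·cos²30.8°·tan36.5° = 9.9 + 9.99·5.1·0.7378·0.7400 = 37.716 kPa
Denominator = 19.8·5.1·sin30.8°·cos30.8° = 19.8·5.1·0.5120·0.8590 = 44.413 kPa
FS = 37.716 / 44.413 = 0.849

FS = 0.85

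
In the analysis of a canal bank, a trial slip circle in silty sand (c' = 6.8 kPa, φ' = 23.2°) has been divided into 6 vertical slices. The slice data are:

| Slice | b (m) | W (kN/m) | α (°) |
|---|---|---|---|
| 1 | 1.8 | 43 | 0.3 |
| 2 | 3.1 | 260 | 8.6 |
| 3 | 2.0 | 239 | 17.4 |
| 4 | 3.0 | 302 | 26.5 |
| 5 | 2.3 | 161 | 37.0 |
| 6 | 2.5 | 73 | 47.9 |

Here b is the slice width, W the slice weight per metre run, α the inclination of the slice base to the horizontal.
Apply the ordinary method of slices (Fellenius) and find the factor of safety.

Ordinary method of slices: FS = Σ[c'·Δl_i + (W_i cosα_i)·tanφ'] / Σ W_i sinα_i, with Δl_i = b_i / cosα_i.
Slice 1: Δl = 1.8/cos0.3° = 1.800 m; N'_1 = 43·cos0.3° = 43.0; c'Δl = 12.24; W sinα = 0.2
Slice 2: Δl = 3.1/cos8.6° = 3.135 m; N'_2 = 260·cos8.6° = 257.1; c'Δl = 21.32; W sinα = 38.9
Slice 3: Δl = 2.0/cos17.4° = 2.096 m; N'_3 = 239·cos17.4° = 228.1; c'Δl = 14.25; W sinα = 71.5
Slice 4: Δl = 3.0/cos26.5° = 3.352 m; N'_4 = 302·cos26.5° = 270.3; c'Δl = 22.79; W sinα = 134.8
Slice 5: Δl = 2.3/cos37.0° = 2.880 m; N'_5 = 161·cos37.0° = 128.6; c'Δl = 19.58; W sinα = 96.9
Slice 6: Δl = 2.5/cos47.9° = 3.729 m; N'_6 = 73·cos47.9° = 48.9; c'Δl = 25.36; W sinα = 54.2
Σc'Δl = 115.5 kN/m; ΣN' = 975.9 kN/m; ΣW sinα = 396.4 kN/m
Resisting = 115.5 + 975.9·tan23.2° = 115.5 + 418.3 = 533.8 kN/m
FS = 533.8 / 396.4 = 1.347

FS = 1.35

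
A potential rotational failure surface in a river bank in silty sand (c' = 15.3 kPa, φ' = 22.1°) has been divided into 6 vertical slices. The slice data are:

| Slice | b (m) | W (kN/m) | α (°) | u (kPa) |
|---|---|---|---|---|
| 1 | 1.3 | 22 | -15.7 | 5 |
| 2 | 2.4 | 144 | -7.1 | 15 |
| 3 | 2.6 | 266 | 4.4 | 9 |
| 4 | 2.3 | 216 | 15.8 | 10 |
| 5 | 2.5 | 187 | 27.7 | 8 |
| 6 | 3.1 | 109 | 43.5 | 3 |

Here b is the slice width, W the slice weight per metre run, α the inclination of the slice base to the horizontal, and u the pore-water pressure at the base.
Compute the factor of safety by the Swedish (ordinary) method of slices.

FS = 2.53

Ordinary method of slices: FS = Σ[c'·Δl_i + (W_i cosα_i − u_i·Δl_i)·tanφ'] / Σ W_i sinα_i, with Δl_i = b_i / cosα_i.
Slice 1: Δl = 1.3/cos(-15.7°) = 1.350 m; N'_1 = 22·cos(-15.7°) − 5·1.350 = 14.4; c'Δl = 20.66; W sinα = -6.0
Slice 2: Δl = 2.4/cos(-7.1°) = 2.419 m; N'_2 = 144·cos(-7.1°) − 15·2.419 = 106.6; c'Δl = 37.00; W sinα = -17.8
Slice 3: Δl = 2.6/cos4.4° = 2.608 m; N'_3 = 266·cos4.4° − 9·2.608 = 241.7; c'Δl = 39.90; W sinα = 20.4
Slice 4: Δl = 2.3/cos15.8° = 2.390 m; N'_4 = 216·cos15.8° − 10·2.390 = 183.9; c'Δl = 36.57; W sinα = 58.8
Slice 5: Δl = 2.5/cos27.7° = 2.824 m; N'_5 = 187·cos27.7° − 8·2.824 = 143.0; c'Δl = 43.20; W sinα = 86.9
Slice 6: Δl = 3.1/cos43.5° = 4.274 m; N'_6 = 109·cos43.5° − 3·4.274 = 66.2; c'Δl = 65.39; W sinα = 75.0
Σc'Δl = 242.7 kN/m; ΣN' = 756.0 kN/m; ΣW sinα = 217.4 kN/m
Resisting = 242.7 + 756.0·tan22.1° = 242.7 + 307.0 = 549.7 kN/m
FS = 549.7 / 217.4 = 2.528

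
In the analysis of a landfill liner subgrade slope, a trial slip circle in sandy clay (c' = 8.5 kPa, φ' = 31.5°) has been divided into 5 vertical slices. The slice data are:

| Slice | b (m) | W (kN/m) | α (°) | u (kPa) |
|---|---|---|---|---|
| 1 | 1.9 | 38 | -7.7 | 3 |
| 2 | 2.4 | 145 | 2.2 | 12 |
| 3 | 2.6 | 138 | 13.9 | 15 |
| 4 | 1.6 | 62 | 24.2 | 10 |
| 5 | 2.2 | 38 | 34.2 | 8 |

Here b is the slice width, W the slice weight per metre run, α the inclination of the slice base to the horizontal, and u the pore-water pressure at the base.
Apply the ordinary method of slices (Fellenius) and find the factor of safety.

Ordinary method of slices: FS = Σ[c'·Δl_i + (W_i cosα_i − u_i·Δl_i)·tanφ'] / Σ W_i sinα_i, with Δl_i = b_i / cosα_i.
Slice 1: Δl = 1.9/cos(-7.7°) = 1.917 m; N'_1 = 38·cos(-7.7°) − 3·1.917 = 31.9; c'Δl = 16.30; W sinα = -5.1
Slice 2: Δl = 2.4/cos2.2° = 2.402 m; N'_2 = 145·cos2.2° − 12·2.402 = 116.1; c'Δl = 20.42; W sinα = 5.6
Slice 3: Δl = 2.6/cos13.9° = 2.678 m; N'_3 = 138·cos13.9° − 15·2.678 = 93.8; c'Δl = 22.77; W sinα = 33.2
Slice 4: Δl = 1.6/cos24.2° = 1.754 m; N'_4 = 62·cos24.2° − 10·1.754 = 39.0; c'Δl = 14.91; W sinα = 25.4
Slice 5: Δl = 2.2/cos34.2° = 2.660 m; N'_5 = 38·cos34.2° − 8·2.660 = 10.1; c'Δl = 22.61; W sinα = 21.4
Σc'Δl = 97.0 kN/m; ΣN' = 290.9 kN/m; ΣW sinα = 80.4 kN/m
Resisting = 97.0 + 290.9·tan31.5° = 97.0 + 178.3 = 275.3 kN/m
FS = 275.3 / 80.4 = 3.424

FS = 3.42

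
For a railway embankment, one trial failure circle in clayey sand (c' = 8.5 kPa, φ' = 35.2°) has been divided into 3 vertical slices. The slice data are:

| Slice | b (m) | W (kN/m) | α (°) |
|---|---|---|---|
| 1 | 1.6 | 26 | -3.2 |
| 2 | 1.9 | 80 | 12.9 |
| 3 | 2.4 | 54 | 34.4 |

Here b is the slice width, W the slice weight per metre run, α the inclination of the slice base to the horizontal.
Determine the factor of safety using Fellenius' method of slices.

Ordinary method of slices: FS = Σ[c'·Δl_i + (W_i cosα_i)·tanφ'] / Σ W_i sinα_i, with Δl_i = b_i / cosα_i.
Slice 1: Δl = 1.6/cos(-3.2°) = 1.602 m; N'_1 = 26·cos(-3.2°) = 26.0; c'Δl = 13.62; W sinα = -1.5
Slice 2: Δl = 1.9/cos12.9° = 1.949 m; N'_2 = 80·cos12.9° = 78.0; c'Δl = 16.57; W sinα = 17.9
Slice 3: Δl = 2.4/cos34.4° = 2.909 m; N'_3 = 54·cos34.4° = 44.6; c'Δl = 24.72; W sinα = 30.5
Σc'Δl = 54.9 kN/m; ΣN' = 148.5 kN/m; ΣW sinα = 46.9 kN/m
Resisting = 54.9 + 148.5·tan35.2° = 54.9 + 104.8 = 159.7 kN/m
FS = 159.7 / 46.9 = 3.403

FS = 3.40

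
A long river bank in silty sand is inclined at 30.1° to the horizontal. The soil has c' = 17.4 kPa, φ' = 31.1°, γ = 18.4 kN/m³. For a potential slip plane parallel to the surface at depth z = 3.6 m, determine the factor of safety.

FS = 1.65

For an infinite slope with a slip plane parallel to the surface (no pore pressure): FS = [c' + γz cos²β tanφ'] / [γz sinβ cosβ].
γz = 18.4·3.6 = 66.24 kN/m²
Numerator = 17.4 + 66.24·cos²30.1°·tan31.1° = 17.4 + 66.24·0.7485·0.6032 = 47.308 kPa
Denominator = 66.24·sin30.1°·cos30.1° = 66.24·0.5015·0.8652 = 28.740 kPa
FS = 47.308 / 28.740 = 1.646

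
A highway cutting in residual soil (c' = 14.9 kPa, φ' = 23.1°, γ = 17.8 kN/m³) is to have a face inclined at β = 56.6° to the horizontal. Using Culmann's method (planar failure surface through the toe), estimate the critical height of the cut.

H_c = 15.48 m

Culmann's analysis gives the critical failure plane at α_cr = (β + φ')/2 = (56.6 + 23.1)/2 = 39.9°, and the critical height
H_c = (4c'/γ) · sinβ cosφ' / [1 − cos(β − φ')]
    = (4·14.9/17.8) · sin56.6°·cos23.1° / [1 − cos(33.5°)]
    = 3.348 · 0.8348·0.9198 / [1 − 0.8339]
    = 3.348 · 0.7679 / 0.1661
    = 15.48 m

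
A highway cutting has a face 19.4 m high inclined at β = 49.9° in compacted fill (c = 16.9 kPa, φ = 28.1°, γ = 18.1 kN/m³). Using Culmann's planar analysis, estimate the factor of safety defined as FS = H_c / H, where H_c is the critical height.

FS = 1.82

H_c = (4c/γ) · sinβ cosφ / [1 − cos(β − φ)]
    = (4·16.9/18.1) · sin49.9°·cos28.1° / [1 − cos21.8°]
    = 3.735 · 0.6748 / 0.0715 = 35.24 m
FS = H_c / H = 35.24 / 19.4 = 1.816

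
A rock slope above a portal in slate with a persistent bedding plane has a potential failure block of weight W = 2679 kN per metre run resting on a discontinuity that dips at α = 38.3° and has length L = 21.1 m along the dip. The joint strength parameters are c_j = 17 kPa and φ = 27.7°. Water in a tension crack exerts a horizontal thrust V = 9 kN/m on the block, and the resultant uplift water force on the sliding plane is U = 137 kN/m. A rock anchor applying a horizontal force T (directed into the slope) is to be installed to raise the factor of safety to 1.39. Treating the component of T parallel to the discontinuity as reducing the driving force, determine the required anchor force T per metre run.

Resolving forces along and normal to the sliding plane, with the horizontal anchor force T adding T·sinα to the effective normal force and T·cosα acting up the plane against the driving force:
FS = [c_jL + (W cosα − U − V sinα + T sinα) tanφ] / [W sinα + V cosα − T cosα]
Without the anchor: N' = 1959.8 kN/m, driving T_d = 1667.5 kN/m, resisting R = 17·21.1 + 1959.8·tan27.7° = 1387.6 kN/m, FS = 0.83.
Setting FS = 1.39 and solving for T:
1.39·(1667.5 − T cos38.3°) = 1387.6 + T sin38.3°·tan27.7°
T·(sin38.3°·tan27.7° + 1.39·cos38.3°) = 1.39·1667.5 − 1387.6
T·(0.6198·0.5250 + 1.39·0.7848) = 2317.8 − 1387.6 = 930.1
T·1.4162 = 930.1
T = 656.8 kN/m

T = 657 kN/m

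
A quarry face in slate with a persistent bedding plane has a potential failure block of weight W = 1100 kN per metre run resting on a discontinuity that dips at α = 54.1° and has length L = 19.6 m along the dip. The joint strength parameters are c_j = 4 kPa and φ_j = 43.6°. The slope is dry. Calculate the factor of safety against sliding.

Resolving the block weight along and normal to the plane and applying the Mohr–Coulomb strength on the joint:
N' = W cosα = 1100·cos54.1° = 645.0 kN/m
Driving force T = W sinα = 1100·sin54.1° = 891.0 kN/m
Resisting force R = c_j·L + N'·tanφ_j = 4·19.6 + 645.0·tan43.6° = 78.4 + 614.2 = 692.6 kN/m
FS = R / T = 692.6 / 891.0 = 0.777

FS = 0.78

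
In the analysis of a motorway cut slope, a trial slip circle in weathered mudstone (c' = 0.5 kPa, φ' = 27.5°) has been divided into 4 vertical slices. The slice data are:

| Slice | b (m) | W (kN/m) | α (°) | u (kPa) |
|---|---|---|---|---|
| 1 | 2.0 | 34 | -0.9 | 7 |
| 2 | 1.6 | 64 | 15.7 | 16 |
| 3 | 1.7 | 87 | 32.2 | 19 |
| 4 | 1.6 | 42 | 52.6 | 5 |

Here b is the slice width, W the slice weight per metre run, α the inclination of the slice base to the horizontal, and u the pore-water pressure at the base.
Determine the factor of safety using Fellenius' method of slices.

FS = 0.60

Ordinary method of slices: FS = Σ[c'·Δl_i + (W_i cosα_i − u_i·Δl_i)·tanφ'] / Σ W_i sinα_i, with Δl_i = b_i / cosα_i.
Slice 1: Δl = 2.0/cos(-0.9°) = 2.000 m; N'_1 = 34·cos(-0.9°) − 7·2.000 = 20.0; c'Δl = 1.00; W sinα = -0.5
Slice 2: Δl = 1.6/cos15.7° = 1.662 m; N'_2 = 64·cos15.7° − 16·1.662 = 35.0; c'Δl = 0.83; W sinα = 17.3
Slice 3: Δl = 1.7/cos32.2° = 2.009 m; N'_3 = 87·cos32.2° − 19·2.009 = 35.4; c'Δl = 1.00; W sinα = 46.4
Slice 4: Δl = 1.6/cos52.6° = 2.634 m; N'_4 = 42·cos52.6° − 5·2.634 = 12.3; c'Δl = 1.32; W sinα = 33.4
Σc'Δl = 4.2 kN/m; ΣN' = 102.8 kN/m; ΣW sinα = 96.5 kN/m
Resisting = 4.2 + 102.8·tan27.5° = 4.2 + 53.5 = 57.7 kN/m
FS = 57.7 / 96.5 = 0.598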